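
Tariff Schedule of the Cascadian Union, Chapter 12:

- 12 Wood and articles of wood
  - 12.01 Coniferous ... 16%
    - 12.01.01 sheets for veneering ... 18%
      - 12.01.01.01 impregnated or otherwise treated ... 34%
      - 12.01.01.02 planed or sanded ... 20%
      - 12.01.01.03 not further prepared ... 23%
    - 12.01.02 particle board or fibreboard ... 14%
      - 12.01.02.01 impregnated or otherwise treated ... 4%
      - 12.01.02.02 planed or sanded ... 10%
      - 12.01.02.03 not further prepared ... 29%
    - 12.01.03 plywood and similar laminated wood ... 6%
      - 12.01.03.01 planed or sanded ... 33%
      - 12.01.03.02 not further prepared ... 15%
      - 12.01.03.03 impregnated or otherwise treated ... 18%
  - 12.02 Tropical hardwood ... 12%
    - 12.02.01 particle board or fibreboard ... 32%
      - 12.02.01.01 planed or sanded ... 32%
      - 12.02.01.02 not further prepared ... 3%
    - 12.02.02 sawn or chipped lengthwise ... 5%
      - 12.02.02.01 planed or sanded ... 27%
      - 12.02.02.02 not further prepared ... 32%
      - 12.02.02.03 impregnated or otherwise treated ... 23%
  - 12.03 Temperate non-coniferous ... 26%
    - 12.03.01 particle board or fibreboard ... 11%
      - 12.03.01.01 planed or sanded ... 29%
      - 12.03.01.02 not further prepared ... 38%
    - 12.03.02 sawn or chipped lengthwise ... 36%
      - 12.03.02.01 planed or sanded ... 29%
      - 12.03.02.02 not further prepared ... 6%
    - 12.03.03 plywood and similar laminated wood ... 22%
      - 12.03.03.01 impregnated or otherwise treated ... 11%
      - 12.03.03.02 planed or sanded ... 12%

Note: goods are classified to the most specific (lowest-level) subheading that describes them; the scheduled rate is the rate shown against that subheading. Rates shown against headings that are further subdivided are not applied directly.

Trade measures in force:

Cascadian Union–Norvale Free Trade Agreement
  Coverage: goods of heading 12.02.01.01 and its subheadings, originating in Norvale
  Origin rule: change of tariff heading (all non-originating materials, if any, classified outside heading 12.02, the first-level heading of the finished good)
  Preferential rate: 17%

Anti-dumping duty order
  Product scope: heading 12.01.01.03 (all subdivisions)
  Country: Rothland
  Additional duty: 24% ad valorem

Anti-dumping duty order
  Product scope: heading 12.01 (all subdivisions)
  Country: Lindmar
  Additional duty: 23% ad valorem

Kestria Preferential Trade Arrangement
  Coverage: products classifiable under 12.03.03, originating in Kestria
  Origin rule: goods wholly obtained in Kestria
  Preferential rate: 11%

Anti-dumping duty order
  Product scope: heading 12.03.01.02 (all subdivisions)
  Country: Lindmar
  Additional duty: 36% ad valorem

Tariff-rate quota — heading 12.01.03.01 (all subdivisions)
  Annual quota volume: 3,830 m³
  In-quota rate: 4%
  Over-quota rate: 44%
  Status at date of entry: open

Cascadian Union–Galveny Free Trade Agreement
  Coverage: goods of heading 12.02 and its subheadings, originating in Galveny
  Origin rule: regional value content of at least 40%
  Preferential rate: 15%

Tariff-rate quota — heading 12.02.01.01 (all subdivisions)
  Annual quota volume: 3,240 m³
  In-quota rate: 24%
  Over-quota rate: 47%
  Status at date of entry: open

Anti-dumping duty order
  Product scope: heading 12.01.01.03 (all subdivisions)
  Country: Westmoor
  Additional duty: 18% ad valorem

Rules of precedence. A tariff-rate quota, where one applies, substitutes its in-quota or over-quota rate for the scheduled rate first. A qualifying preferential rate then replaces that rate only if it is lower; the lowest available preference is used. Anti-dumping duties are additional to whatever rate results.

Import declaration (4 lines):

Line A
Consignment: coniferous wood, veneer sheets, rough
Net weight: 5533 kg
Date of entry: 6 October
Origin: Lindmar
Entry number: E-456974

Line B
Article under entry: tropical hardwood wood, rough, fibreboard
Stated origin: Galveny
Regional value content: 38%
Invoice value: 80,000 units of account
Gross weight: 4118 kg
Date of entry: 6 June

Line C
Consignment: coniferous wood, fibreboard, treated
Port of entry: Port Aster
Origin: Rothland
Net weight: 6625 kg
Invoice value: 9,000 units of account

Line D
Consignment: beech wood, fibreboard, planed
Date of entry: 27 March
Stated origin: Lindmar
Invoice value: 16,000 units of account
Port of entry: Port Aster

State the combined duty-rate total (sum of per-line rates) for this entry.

82%

Line A: coniferous → 12.01; veneer sheets → 12.01.01; rough → 12.01.01.03. Scheduled 23%. anti-dumping (Lindmar, 12.01): +23%; total 23% + 23% = 46%. → 46%.
Line B: tropical hardwood → 12.02; fibreboard → 12.02.01; rough → 12.02.01.02. Scheduled 3%. Galveny agreement on 12.02: RVC < 40%. → 3%.
Line C: coniferous → 12.01; fibreboard → 12.01.02; treated → 12.01.02.01. Scheduled 4%. No special measure applies. → 4%.
Line D: beech → 12.03; fibreboard → 12.03.01; planed → 12.03.01.01. Scheduled 29%. No special measure applies. → 29%.
Sum: 46% + 3% + 4% + 29% = 82%.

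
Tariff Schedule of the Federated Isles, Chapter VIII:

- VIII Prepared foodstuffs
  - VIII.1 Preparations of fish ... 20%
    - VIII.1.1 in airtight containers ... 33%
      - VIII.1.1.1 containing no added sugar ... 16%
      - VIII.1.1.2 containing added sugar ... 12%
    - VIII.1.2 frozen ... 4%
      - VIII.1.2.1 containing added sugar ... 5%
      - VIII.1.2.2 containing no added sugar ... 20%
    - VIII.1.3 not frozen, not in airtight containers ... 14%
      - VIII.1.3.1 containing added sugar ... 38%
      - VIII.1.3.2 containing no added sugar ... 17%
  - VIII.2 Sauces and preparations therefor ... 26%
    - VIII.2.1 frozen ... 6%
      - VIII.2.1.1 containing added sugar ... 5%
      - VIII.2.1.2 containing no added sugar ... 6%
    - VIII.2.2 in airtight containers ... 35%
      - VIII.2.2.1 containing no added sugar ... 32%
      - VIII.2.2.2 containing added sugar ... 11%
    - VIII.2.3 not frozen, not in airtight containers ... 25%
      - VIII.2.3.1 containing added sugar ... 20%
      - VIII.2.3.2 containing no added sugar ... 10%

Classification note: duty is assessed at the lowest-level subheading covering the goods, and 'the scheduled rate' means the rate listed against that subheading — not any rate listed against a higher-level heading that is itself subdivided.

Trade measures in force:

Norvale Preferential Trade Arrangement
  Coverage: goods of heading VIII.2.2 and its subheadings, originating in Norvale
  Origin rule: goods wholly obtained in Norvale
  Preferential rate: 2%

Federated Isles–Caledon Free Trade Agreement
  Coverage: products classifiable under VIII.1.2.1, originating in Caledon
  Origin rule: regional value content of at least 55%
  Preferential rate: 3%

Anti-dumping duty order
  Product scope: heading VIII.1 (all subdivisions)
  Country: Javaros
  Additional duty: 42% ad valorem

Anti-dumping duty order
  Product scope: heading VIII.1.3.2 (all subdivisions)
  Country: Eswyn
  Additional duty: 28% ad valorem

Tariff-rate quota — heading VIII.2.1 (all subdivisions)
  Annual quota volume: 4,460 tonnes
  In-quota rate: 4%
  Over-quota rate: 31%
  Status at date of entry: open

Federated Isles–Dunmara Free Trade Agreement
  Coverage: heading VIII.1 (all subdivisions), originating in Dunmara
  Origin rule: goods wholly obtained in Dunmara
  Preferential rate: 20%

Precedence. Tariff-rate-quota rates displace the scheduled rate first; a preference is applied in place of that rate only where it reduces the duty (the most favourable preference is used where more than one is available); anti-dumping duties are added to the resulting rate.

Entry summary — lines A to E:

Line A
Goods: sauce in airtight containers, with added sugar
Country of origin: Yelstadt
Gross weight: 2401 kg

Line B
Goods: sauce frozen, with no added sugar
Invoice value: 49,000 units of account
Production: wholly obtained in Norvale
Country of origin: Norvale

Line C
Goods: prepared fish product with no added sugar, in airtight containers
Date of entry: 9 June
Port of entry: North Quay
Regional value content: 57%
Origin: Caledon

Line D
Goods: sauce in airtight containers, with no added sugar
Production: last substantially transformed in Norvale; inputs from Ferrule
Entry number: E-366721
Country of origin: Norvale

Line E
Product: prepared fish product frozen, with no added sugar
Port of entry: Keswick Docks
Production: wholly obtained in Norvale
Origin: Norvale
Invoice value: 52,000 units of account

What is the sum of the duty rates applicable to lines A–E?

Line A: sauce → VIII.2; in airtight containers → VIII.2.2; with added sugar → VIII.2.2.2. Scheduled 11%. No special measure applies. → 11%.
Line B: sauce → VIII.2; frozen → VIII.2.1; with no added sugar → VIII.2.1.2. Scheduled 6%. quota on VIII.2.1 open → in-quota 4%; Norvale agreement on VIII.2.2: VIII.2.1.2 not covered. → 4%.
Line C: prepared fish product → VIII.1; in airtight containers → VIII.1.1; with no added sugar → VIII.1.1.1. Scheduled 16%. Caledon agreement on VIII.1.2.1: VIII.1.1.1 not covered. → 16%.
Line D: sauce → VIII.2; in airtight containers → VIII.2.2; with no added sugar → VIII.2.2.1. Scheduled 32%. Norvale agreement on VIII.2.2: not wholly obtained. → 32%.
Line E: prepared fish product → VIII.1; frozen → VIII.1.2; with no added sugar → VIII.1.2.2. Scheduled 20%. Norvale agreement on VIII.2.2: VIII.1.2.2 not covered. → 20%.
Sum: 11% + 4% + 16% + 32% + 20% = 83%.

83%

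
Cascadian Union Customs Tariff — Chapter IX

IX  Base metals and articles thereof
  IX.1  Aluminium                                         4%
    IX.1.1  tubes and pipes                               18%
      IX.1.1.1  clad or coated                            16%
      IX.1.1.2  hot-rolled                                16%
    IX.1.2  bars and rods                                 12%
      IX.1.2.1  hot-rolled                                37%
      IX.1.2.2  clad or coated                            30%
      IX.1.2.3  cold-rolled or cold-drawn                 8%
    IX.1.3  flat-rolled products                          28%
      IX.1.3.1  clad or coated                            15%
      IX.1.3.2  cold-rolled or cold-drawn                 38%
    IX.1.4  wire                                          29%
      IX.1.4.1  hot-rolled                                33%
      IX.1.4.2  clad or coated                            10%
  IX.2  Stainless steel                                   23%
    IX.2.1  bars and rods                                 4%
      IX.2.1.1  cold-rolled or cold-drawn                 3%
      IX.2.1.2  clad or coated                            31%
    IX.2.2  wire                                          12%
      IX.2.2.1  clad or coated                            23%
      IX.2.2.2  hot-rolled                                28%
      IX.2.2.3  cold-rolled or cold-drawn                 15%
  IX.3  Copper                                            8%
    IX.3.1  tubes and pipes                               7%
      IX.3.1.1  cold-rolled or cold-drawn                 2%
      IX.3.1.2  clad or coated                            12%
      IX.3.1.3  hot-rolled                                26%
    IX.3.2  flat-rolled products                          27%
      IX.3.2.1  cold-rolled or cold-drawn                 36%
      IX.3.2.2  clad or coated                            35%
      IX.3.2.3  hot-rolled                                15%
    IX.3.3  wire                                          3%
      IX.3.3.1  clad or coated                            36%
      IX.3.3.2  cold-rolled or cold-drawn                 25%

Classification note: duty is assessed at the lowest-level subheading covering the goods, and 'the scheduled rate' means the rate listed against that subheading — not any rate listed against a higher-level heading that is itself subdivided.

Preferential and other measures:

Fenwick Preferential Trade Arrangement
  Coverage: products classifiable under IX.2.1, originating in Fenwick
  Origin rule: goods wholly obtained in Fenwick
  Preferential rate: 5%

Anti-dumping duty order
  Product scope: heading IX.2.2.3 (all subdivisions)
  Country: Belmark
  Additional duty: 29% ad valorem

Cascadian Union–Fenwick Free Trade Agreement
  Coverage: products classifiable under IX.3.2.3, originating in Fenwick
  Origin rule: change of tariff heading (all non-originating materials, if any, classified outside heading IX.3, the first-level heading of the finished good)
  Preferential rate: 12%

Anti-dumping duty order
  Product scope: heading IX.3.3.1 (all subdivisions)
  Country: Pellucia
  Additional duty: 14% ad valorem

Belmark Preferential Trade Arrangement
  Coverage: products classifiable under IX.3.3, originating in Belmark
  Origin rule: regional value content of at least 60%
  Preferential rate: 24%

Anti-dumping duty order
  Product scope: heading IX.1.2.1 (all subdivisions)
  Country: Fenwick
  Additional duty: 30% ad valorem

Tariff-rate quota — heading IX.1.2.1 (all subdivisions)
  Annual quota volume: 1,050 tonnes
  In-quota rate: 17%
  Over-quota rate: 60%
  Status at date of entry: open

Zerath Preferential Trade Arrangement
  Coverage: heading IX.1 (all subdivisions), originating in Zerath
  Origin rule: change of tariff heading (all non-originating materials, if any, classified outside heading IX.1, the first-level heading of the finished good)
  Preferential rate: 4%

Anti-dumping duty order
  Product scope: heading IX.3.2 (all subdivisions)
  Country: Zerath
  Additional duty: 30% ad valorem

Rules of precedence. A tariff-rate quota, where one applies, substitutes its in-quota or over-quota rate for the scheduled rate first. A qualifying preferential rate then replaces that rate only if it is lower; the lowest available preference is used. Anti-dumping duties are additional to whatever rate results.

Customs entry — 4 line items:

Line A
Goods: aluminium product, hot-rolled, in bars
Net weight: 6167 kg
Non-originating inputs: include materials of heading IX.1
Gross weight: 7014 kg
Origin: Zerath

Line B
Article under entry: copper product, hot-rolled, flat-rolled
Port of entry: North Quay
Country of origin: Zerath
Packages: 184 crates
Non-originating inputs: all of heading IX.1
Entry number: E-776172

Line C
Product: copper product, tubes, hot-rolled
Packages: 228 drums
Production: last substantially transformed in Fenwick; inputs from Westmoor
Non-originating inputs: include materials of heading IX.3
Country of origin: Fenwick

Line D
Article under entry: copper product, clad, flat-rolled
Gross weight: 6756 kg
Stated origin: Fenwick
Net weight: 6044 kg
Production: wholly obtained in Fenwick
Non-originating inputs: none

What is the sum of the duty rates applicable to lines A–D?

Line A: aluminium → IX.1; in bars → IX.1.2; hot-rolled → IX.1.2.1. Scheduled 37%. quota on IX.1.2.1 open → in-quota 17%; Zerath agreement on IX.1: CTH not met. → 17%.
Line B: copper → IX.3; flat-rolled → IX.3.2; hot-rolled → IX.3.2.3. Scheduled 15%. Zerath agreement on IX.1: IX.3.2.3 not covered; anti-dumping (Zerath, IX.3.2): +30%; total 15% + 30% = 45%. → 45%.
Line C: copper → IX.3; tubes → IX.3.1; hot-rolled → IX.3.1.3. Scheduled 26%. Fenwick agreement on IX.2.1: IX.3.1.3 not covered; Fenwick agreement on IX.3.2.3: IX.3.1.3 not covered. → 26%.
Line D: copper → IX.3; flat-rolled → IX.3.2; clad → IX.3.2.2. Scheduled 35%. Fenwick agreement on IX.2.1: IX.3.2.2 not covered; Fenwick agreement on IX.3.2.3: IX.3.2.2 not covered. → 35%.
Sum: 17% + 45% + 26% + 35% = 123%.

123%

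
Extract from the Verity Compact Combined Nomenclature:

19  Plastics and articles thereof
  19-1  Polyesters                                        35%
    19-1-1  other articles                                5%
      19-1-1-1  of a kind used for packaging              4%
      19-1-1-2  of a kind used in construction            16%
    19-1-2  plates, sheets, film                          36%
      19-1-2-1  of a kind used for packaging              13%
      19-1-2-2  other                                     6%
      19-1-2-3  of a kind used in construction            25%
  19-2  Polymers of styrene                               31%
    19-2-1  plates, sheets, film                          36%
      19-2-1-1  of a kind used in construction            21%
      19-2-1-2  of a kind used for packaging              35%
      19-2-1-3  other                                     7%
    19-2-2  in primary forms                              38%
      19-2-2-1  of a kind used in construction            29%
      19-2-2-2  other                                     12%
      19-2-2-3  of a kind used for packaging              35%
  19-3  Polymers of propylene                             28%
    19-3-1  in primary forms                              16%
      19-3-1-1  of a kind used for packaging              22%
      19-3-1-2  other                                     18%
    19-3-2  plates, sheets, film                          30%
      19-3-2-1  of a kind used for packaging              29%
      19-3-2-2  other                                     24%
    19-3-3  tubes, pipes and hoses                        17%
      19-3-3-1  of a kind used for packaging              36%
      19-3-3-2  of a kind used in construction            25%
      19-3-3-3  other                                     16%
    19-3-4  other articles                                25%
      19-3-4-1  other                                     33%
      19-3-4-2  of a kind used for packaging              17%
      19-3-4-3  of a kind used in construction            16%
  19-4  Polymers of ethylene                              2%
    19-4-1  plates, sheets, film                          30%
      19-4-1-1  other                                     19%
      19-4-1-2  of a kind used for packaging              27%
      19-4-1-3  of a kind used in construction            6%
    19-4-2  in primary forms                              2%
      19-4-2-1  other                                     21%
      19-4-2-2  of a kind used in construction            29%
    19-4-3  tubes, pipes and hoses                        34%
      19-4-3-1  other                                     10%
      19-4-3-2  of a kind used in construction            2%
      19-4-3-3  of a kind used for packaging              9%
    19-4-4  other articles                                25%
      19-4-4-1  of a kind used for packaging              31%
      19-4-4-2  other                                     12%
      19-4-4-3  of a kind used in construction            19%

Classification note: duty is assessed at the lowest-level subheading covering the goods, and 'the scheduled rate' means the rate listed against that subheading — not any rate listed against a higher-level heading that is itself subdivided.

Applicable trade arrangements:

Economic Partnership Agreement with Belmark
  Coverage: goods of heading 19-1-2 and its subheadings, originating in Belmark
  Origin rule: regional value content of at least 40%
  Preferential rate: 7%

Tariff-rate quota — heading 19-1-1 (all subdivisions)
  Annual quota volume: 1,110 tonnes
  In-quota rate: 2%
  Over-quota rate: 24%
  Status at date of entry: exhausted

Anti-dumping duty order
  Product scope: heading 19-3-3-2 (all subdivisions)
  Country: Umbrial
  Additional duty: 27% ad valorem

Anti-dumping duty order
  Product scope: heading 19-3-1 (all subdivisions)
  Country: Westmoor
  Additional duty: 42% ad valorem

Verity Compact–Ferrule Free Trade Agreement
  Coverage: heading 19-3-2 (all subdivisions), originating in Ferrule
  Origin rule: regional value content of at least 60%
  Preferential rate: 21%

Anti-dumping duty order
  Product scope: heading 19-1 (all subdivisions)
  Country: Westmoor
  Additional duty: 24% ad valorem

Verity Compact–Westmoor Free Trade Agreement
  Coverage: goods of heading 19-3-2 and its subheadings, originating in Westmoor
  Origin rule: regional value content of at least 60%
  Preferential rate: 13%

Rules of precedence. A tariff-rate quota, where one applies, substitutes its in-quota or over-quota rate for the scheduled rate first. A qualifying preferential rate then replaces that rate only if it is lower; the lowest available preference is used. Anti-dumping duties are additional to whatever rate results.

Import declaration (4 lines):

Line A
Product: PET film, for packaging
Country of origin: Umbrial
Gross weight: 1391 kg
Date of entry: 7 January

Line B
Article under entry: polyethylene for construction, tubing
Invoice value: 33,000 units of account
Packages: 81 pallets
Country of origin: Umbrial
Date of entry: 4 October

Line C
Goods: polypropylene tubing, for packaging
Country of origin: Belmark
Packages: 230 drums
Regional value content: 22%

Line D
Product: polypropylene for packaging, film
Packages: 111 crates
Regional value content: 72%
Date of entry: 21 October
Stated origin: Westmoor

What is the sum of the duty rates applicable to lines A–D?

Line A: PET → 19-1; film → 19-1-2; for packaging → 19-1-2-1. Scheduled 13%. No special measure applies. → 13%.
Line B: polyethylene → 19-4; tubing → 19-4-3; for construction → 19-4-3-2. Scheduled 2%. No special measure applies. → 2%.
Line C: polypropylene → 19-3; tubing → 19-3-3; for packaging → 19-3-3-1. Scheduled 36%. Belmark agreement on 19-1-2: 19-3-3-1 not covered. → 36%.
Line D: polypropylene → 19-3; film → 19-3-2; for packaging → 19-3-2-1. Scheduled 29%. Westmoor agreement on 19-3-2: RVC ≥ 60% → 13% available; preferential 13%. → 13%.
Sum: 13% + 2% + 36% + 13% = 64%.

64%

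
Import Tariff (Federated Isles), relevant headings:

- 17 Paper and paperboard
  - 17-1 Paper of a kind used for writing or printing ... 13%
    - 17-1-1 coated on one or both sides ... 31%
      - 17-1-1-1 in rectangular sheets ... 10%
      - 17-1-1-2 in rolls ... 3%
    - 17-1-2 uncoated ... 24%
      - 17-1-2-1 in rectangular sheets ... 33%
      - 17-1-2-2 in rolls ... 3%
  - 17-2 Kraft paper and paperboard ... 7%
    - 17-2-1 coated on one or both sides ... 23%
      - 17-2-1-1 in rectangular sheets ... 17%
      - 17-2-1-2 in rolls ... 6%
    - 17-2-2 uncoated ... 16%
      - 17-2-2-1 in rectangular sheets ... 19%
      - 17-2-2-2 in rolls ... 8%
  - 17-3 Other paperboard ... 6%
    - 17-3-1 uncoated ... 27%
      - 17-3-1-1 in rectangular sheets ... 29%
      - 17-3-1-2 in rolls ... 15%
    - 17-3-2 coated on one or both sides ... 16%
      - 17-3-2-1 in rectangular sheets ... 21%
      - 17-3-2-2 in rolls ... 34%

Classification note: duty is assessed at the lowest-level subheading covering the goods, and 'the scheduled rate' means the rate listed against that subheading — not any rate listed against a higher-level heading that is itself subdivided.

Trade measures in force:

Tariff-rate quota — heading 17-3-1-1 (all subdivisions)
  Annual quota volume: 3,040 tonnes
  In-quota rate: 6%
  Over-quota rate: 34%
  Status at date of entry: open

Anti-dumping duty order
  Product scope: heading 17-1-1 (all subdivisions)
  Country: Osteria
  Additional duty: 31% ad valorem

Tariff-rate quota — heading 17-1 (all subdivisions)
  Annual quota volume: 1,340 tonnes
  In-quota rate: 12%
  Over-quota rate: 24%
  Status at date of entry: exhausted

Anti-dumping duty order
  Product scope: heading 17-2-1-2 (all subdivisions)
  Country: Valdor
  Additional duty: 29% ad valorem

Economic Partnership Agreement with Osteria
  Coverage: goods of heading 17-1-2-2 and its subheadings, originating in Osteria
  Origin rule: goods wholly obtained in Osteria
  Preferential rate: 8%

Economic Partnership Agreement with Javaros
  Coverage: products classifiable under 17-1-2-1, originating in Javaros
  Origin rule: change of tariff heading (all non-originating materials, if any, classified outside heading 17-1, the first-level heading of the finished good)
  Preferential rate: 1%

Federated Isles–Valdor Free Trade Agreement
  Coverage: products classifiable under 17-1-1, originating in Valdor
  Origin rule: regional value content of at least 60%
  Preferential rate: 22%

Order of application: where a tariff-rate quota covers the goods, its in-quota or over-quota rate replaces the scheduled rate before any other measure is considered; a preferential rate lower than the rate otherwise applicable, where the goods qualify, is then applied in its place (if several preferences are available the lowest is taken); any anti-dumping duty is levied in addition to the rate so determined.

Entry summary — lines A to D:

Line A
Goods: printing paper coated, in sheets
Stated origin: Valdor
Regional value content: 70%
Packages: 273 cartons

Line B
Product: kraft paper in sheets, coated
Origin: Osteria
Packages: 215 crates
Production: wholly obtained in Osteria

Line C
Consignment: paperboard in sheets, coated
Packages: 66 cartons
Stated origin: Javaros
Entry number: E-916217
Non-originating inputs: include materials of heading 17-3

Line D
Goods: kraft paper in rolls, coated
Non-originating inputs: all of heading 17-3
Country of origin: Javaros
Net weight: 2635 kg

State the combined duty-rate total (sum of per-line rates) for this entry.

66%

Line A: printing paper → 17-1; coated → 17-1-1; in sheets → 17-1-1-1. Scheduled 10%. quota on 17-1 exhausted → over-quota 24%; Valdor agreement on 17-1-1: RVC ≥ 60% → 22% available; preferential 22%. → 22%.
Line B: kraft paper → 17-2; coated → 17-2-1; in sheets → 17-2-1-1. Scheduled 17%. Osteria agreement on 17-1-2-2: 17-2-1-1 not covered. → 17%.
Line C: paperboard → 17-3; coated → 17-3-2; in sheets → 17-3-2-1. Scheduled 21%. Javaros agreement on 17-1-2-1: 17-3-2-1 not covered. → 21%.
Line D: kraft paper → 17-2; coated → 17-2-1; in rolls → 17-2-1-2. Scheduled 6%. Javaros agreement on 17-1-2-1: 17-2-1-2 not covered. → 6%.
Sum: 22% + 17% + 21% + 6% = 66%.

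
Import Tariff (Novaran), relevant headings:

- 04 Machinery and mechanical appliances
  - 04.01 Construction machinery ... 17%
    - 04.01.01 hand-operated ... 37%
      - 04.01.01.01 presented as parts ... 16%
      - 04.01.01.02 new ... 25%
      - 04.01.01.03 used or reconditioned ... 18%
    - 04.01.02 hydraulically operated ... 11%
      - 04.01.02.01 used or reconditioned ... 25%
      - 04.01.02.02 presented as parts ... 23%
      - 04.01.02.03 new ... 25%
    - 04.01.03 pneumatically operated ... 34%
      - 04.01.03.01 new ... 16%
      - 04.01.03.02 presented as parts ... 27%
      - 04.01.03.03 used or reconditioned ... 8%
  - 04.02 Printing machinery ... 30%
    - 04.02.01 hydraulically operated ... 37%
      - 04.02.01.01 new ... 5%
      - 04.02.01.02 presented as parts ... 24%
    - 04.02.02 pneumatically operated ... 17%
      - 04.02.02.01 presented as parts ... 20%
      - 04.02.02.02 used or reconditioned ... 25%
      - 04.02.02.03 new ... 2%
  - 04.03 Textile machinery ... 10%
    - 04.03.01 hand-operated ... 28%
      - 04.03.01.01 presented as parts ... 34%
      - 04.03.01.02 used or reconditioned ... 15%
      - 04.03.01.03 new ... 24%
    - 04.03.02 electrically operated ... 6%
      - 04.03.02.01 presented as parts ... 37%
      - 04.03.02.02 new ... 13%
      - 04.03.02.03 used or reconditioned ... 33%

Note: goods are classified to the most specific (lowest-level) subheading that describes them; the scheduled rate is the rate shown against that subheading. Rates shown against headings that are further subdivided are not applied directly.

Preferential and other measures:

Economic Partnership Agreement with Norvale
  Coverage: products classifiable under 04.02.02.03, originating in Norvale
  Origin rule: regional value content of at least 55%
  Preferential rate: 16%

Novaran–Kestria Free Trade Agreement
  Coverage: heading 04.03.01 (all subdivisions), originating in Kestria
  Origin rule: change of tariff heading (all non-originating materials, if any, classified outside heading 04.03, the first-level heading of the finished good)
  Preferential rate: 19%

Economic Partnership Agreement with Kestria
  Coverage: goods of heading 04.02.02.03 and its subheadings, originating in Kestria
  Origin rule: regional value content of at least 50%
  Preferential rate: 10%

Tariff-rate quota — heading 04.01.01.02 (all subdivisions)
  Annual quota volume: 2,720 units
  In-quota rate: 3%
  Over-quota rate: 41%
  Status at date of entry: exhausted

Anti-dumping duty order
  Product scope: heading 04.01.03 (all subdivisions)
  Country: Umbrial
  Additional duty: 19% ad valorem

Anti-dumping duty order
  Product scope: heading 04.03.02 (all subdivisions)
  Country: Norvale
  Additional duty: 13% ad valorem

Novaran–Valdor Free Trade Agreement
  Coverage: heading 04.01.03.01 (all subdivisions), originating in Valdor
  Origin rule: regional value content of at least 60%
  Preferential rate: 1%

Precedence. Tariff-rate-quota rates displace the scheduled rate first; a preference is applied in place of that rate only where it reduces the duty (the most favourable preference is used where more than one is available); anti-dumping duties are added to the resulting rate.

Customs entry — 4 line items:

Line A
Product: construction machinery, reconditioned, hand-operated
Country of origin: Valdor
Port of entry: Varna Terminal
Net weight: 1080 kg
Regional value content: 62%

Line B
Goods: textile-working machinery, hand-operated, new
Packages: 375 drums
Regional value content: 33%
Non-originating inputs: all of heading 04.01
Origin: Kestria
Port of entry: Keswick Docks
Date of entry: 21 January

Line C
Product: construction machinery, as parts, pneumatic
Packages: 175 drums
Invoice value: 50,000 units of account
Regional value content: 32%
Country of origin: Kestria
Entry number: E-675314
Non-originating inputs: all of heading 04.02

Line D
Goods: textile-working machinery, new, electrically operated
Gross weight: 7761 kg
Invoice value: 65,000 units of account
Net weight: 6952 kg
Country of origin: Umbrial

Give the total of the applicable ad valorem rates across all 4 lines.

77%

Line A: construction → 04.01; hand-operated → 04.01.01; reconditioned → 04.01.01.03. Scheduled 18%. Valdor agreement on 04.01.03.01: 04.01.01.03 not covered. → 18%.
Line B: textile-working → 04.03; hand-operated → 04.03.01; new → 04.03.01.03. Scheduled 24%. Kestria agreement on 04.03.01: CTH met → 19% available; Kestria agreement on 04.02.02.03: 04.03.01.03 not covered; preferential 19%. → 19%.
Line C: construction → 04.01; pneumatic → 04.01.03; as parts → 04.01.03.02. Scheduled 27%. Kestria agreement on 04.03.01: 04.01.03.02 not covered; Kestria agreement on 04.02.02.03: 04.01.03.02 not covered. → 27%.
Line D: textile-working → 04.03; electrically operated → 04.03.02; new → 04.03.02.02. Scheduled 13%. No special measure applies. → 13%.
Sum: 18% + 19% + 27% + 13% = 77%.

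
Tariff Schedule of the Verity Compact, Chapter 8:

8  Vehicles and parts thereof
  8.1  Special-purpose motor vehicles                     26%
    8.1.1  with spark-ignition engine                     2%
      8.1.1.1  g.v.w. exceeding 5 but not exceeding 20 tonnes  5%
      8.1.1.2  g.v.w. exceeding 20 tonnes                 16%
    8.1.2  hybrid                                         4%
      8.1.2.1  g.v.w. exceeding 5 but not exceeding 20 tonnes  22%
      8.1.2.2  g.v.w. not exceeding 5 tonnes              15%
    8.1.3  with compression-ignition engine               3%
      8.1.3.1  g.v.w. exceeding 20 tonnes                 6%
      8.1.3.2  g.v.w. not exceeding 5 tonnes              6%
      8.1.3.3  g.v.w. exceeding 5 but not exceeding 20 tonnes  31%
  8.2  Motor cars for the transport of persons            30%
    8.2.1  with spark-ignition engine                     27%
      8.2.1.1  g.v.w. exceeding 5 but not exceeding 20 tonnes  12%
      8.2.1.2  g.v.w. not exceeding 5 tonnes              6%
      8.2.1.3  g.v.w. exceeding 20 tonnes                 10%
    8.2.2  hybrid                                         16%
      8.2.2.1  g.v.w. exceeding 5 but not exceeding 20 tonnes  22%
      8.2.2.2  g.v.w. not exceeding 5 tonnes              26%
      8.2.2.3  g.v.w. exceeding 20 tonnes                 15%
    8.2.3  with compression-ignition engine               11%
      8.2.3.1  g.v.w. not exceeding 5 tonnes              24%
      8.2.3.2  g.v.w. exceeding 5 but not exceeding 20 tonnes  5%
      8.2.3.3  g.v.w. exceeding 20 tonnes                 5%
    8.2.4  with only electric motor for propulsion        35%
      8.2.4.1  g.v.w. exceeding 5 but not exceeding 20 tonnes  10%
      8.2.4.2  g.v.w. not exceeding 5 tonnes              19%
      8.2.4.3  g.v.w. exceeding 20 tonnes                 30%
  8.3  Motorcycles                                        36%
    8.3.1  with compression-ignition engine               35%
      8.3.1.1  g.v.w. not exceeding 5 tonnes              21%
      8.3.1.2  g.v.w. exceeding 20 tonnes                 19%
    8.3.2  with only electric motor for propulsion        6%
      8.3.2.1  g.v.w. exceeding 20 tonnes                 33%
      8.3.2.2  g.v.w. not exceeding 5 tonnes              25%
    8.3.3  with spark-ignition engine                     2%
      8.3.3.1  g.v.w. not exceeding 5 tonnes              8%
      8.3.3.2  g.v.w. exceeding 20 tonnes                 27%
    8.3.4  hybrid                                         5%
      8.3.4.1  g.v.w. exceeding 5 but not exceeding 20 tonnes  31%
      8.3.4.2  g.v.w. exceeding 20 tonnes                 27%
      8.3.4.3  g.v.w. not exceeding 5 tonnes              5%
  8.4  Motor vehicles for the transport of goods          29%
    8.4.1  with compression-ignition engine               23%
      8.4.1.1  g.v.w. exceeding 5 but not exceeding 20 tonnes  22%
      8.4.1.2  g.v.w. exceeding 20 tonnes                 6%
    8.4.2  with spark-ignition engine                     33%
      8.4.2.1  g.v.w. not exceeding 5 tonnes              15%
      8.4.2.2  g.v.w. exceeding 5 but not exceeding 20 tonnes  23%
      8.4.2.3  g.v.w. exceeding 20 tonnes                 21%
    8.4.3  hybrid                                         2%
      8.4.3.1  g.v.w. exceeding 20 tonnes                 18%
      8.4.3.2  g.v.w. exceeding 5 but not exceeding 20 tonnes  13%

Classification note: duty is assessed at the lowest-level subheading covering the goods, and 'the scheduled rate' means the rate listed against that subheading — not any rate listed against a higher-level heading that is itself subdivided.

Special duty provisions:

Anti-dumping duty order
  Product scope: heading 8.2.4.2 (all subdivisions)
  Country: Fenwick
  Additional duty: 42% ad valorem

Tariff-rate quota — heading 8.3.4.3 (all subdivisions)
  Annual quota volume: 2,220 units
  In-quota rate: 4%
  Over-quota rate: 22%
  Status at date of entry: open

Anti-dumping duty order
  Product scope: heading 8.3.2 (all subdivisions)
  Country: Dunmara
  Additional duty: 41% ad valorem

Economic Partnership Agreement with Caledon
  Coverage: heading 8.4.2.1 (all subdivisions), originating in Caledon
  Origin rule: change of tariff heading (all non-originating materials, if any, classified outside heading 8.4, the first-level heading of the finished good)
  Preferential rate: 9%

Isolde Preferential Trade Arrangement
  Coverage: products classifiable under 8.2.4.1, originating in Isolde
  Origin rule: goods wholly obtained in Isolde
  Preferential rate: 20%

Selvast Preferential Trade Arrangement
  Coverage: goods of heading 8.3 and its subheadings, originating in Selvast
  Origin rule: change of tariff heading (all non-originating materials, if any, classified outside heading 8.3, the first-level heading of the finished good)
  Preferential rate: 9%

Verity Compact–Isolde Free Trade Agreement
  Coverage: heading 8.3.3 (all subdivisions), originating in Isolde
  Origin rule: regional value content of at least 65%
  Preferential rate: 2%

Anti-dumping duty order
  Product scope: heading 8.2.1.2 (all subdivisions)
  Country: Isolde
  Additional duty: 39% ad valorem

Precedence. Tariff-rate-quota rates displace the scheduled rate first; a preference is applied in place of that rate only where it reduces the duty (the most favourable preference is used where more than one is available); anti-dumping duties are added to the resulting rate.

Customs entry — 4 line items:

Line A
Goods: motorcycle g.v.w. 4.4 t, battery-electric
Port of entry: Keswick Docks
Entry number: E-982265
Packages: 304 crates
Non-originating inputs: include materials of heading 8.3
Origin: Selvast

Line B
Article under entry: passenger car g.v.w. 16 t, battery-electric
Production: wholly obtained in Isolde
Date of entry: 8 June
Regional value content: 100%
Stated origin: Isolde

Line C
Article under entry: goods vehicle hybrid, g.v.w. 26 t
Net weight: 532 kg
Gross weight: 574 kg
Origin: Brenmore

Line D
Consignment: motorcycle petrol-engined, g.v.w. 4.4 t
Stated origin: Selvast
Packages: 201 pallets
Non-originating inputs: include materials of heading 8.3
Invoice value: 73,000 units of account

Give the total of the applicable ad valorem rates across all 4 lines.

61%

Line A: motorcycle → 8.3; battery-electric → 8.3.2; g.v.w. 4.4 t → 8.3.2.2. Scheduled 25%. Selvast agreement on 8.3: CTH not met. → 25%.
Line B: passenger car → 8.2; battery-electric → 8.2.4; g.v.w. 16 t → 8.2.4.1. Scheduled 10%. Isolde agreement on 8.2.4.1: wholly obtained → 20% available; Isolde agreement on 8.3.3: 8.2.4.1 not covered; preference 20% not lower than 10% → no reduction. → 10%.
Line C: goods vehicle → 8.4; hybrid → 8.4.3; g.v.w. 26 t → 8.4.3.1. Scheduled 18%. No special measure applies. → 18%.
Line D: motorcycle → 8.3; petrol-engined → 8.3.3; g.v.w. 4.4 t → 8.3.3.1. Scheduled 8%. Selvast agreement on 8.3: CTH not met. → 8%.
Sum: 25% + 10% + 18% + 8% = 61%.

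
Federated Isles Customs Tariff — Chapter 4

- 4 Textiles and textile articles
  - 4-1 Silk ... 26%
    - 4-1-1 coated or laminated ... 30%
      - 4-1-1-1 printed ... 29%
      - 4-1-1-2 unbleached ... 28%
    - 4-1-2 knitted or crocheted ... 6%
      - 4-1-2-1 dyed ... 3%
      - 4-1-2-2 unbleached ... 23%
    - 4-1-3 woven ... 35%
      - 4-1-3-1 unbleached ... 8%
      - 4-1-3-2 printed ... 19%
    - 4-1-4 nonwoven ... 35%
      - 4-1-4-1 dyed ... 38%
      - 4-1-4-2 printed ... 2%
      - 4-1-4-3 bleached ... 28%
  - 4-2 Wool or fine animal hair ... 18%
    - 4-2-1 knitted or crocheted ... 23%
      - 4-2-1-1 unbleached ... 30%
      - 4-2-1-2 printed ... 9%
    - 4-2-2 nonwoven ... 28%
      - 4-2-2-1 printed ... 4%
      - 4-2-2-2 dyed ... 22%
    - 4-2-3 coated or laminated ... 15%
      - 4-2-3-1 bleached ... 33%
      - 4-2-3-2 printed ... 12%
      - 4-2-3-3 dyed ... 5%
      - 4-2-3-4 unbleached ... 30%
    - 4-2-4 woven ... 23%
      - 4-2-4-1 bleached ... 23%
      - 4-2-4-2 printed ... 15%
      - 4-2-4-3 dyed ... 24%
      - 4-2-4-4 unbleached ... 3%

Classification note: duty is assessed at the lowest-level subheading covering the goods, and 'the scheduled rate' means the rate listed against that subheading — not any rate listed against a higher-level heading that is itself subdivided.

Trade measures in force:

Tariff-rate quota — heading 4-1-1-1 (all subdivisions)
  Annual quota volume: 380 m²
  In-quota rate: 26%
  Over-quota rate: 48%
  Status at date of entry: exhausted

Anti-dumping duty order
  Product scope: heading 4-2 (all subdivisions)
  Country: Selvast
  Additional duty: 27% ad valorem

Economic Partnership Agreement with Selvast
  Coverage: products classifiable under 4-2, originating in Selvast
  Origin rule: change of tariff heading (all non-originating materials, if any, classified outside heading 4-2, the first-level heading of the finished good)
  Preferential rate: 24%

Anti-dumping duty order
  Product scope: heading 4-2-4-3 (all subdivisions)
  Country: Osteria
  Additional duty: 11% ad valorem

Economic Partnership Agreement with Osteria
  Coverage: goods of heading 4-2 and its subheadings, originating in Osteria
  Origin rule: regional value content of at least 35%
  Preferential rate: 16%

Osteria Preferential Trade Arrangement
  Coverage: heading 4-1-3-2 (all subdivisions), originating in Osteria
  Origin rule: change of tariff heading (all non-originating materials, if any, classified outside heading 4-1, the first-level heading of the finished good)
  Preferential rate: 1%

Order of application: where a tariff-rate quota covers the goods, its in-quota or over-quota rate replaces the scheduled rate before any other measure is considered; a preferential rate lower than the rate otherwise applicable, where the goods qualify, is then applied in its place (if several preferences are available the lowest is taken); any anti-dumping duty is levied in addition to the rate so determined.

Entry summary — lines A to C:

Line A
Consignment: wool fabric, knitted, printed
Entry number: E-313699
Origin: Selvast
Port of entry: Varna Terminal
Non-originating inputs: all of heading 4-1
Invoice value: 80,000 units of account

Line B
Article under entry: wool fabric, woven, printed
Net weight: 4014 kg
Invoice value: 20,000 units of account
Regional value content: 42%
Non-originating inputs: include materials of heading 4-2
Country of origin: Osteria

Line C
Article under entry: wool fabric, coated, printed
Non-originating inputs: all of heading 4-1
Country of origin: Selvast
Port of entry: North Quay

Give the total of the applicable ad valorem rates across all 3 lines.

90%

Line A: wool → 4-2; knitted → 4-2-1; printed → 4-2-1-2. Scheduled 9%. Selvast agreement on 4-2: CTH met → 24% available; preference 24% not lower than 9% → no reduction; anti-dumping (Selvast, 4-2): +27%; total 9% + 27% = 36%. → 36%.
Line B: wool → 4-2; woven → 4-2-4; printed → 4-2-4-2. Scheduled 15%. Osteria agreement on 4-2: RVC ≥ 35% → 16% available; Osteria agreement on 4-1-3-2: 4-2-4-2 not covered; preference 16% not lower than 15% → no reduction. → 15%.
Line C: wool → 4-2; coated → 4-2-3; printed → 4-2-3-2. Scheduled 12%. Selvast agreement on 4-2: CTH met → 24% available; preference 24% not lower than 12% → no reduction; anti-dumping (Selvast, 4-2): +27%; total 12% + 27% = 39%. → 39%.
Sum: 36% + 15% + 39% = 90%.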